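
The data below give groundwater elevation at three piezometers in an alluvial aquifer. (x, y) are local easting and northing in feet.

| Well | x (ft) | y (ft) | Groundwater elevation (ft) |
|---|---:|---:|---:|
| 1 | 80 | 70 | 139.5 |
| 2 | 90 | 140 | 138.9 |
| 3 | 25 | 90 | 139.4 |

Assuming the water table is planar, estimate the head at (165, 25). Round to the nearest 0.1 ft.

Three-point gradient (reference 1): Δ to 2 = (10, 70, -0.6), Δ to 3 = (-55, 20, -0.1).
∂h/∂x = -0.001235, ∂h/∂y = -0.008395 (det = 4050).
h(165, 25) = 139.5 + (-0.001235)·(85) + (-0.008395)·(-45) = 139.5 -0.105 +0.378 = 139.773 ft.

139.8 ft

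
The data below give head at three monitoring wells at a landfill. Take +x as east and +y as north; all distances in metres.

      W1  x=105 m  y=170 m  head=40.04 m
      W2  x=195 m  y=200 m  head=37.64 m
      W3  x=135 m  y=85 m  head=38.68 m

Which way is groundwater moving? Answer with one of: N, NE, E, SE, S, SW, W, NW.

Differences from W1: to W2 (Δx, Δy, Δh) = (90, 30, -2.40); to W3 = (30, -85, -1.36).
Solve a·Δx + b·Δy = Δh: det = 90·(-85) − 30·30 = -8550.
∂h/∂x = [(-2.40)·(-85) − (-1.36)·30] / -8550 = -0.02863
∂h/∂y = [90·(-1.36) − 30·(-2.40)] / -8550 = +0.005895
Flow = −∇h = (+0.02863 east, -0.005895 north), which points east.

E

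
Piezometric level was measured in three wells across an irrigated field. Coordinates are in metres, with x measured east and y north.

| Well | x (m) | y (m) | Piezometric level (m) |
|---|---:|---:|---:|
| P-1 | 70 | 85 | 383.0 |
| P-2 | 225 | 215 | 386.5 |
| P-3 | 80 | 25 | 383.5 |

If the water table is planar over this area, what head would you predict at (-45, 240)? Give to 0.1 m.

379.4 m

Differences from P-1: to P-2 (Δx, Δy, Δh) = (155, 130, +3.5); to P-3 = (10, -60, +0.5).
Determinant of the coordinate differences = 155·(-60) − 10·130 = -10600.
∂h/∂x = [(+3.5)·(-60) − (+0.5)·130] / -10600 = +0.02594
∂h/∂y = [155·(+0.5) − 10·(+3.5)] / -10600 = -0.004009
h(-45, 240) = 383.0 + (+0.02594)·(-115) + (-0.004009)·(155) = 383.0 -2.983 -0.621 = 379.395 m.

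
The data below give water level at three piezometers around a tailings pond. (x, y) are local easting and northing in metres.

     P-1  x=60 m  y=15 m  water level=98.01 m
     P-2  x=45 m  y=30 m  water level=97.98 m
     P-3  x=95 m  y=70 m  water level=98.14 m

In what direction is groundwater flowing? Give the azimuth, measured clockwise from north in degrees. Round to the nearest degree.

With h = a·x + b·y + c and P-1 as origin, the differences give:
  (-15)·a + 15·b = -0.03
  35·a + 55·b = +0.13
Eliminate b (×55 and ×15, subtract): -1350·a = -3.600 → a = ∂h/∂x = +0.002667
Back-substitute: b = ∂h/∂y = +0.0006667.
Flow direction (−∇h) has components (-0.002667 E, -0.0006667 N).
Azimuth = atan2(E, N) = atan2(-0.002667, -0.0006667) = 256.0° ≈ 256°.

256°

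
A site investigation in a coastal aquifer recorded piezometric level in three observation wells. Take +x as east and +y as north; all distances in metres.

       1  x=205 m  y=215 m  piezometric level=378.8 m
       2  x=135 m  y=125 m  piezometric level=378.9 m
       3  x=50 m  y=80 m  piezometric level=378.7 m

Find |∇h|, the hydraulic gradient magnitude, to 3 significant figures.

0.00707

Taking 1 as reference: 2−1 = (-70, -90, +0.1); 3−1 = (-155, -135, -0.1).
Solve a·Δx + b·Δy = Δh: det = (-70)·(-135) − (-155)·(-90) = -4500.
∂h/∂x = [(+0.1)·(-135) − (-0.1)·(-90)] / -4500 = +0.005000
∂h/∂y = [(-70)·(-0.1) − (-155)·(+0.1)] / -4500 = -0.005000
|∇h| = √(0.005000² + -0.005000²) = 0.007071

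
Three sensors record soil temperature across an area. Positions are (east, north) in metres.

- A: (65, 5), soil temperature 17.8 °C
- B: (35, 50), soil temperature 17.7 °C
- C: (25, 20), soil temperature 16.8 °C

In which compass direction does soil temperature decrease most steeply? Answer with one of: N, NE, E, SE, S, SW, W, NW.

Taking A as reference: B−A = (-30, 45, -0.1); C−A = (-40, 15, -1.0).
Determinant of the coordinate differences = (-30)·15 − (-40)·45 = 1350.
∂T/∂x = [(-0.1)·15 − (-1.0)·45] / 1350 = +0.03222
∂T/∂y = [(-30)·(-1.0) − (-40)·(-0.1)] / 1350 = +0.01926
Steepest decrease is along −∇f = (-0.03222 E, -0.01926 N) → southwest.

SW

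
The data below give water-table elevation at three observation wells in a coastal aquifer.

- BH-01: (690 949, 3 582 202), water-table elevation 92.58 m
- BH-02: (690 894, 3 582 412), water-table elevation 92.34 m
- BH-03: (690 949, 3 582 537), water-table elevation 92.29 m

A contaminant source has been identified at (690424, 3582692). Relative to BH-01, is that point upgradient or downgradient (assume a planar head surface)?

Differences from BH-01: to BH-02 (Δx, Δy, Δh) = (-55, 210, -0.24); to BH-03 = (0, 335, -0.29).
Determinant of the coordinate differences = (-55)·335 − 0·210 = -18425.
∂h/∂x = [(-0.24)·335 − (-0.29)·210] / -18425 = +0.001058
∂h/∂y = [(-55)·(-0.29) − 0·(-0.24)] / -18425 = -0.0008657
Head at (690424, 3582692) = 92.58 + (+0.001058)·(-525) + (-0.0008657)·(490) = 91.60 m.
That is lower than the 92.58 m at BH-01, so the point is downgradient.

downgradient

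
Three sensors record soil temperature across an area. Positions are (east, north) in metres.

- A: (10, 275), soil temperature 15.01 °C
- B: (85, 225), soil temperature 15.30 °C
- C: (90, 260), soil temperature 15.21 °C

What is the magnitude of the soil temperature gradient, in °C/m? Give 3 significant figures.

Taking A as reference: B−A = (75, -50, +0.29); C−A = (80, -15, +0.20).
Solve a·Δx + b·Δy = ΔT: det = 75·(-15) − 80·(-50) = 2875.
∂T/∂x = [(+0.29)·(-15) − (+0.20)·(-50)] / 2875 = +0.001965
∂T/∂y = [75·(+0.20) − 80·(+0.29)] / 2875 = -0.002852
|∇f| = √(0.001965² + -0.002852²) = 0.003463 °C/m

0.00346 °C/m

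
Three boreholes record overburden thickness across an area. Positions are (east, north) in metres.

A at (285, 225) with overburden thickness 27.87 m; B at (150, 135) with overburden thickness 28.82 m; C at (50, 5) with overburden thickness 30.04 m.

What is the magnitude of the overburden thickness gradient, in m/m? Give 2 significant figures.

0.0083 m/m

With d = a·x + b·y + c and A as origin, the differences give:
  (-135)·a + (-90)·b = +0.95
  (-235)·a + (-220)·b = +2.17
Eliminate b (×(-220) and ×(-90), subtract): 8550·a = -13.700 → a = ∂d/∂x = -0.001602
Back-substitute: b = ∂d/∂y = -0.008152.
|∇f| = √(-0.001602² + -0.008152²) = 0.008308 m/m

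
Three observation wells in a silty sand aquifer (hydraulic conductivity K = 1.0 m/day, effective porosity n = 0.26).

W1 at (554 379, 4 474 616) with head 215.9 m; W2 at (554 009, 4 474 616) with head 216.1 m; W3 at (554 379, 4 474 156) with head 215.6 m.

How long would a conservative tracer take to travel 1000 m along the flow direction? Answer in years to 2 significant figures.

840 years

∂h/∂x = (216.1 − 215.9) / (554009 − 554379) = -0.0005405
∂h/∂y = (215.6 − 215.9) / (4474156 − 4474616) = +0.0006522
|∇h| = √(-0.0005405² + 0.0006522²) = 0.0008471
Seepage velocity v = K·i/n = 1.0 × 0.0008471 / 0.26 = 0.003258 m/day.
t = 1000 / 0.003258 = 3.069e+05 days = 840 years.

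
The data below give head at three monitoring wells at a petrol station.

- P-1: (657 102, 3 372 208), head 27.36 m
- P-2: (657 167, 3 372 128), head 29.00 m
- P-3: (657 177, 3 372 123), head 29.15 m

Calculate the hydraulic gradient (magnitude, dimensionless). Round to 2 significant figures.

Differences from P-1: to P-2 (Δx, Δy, Δh) = (65, -80, +1.64); to P-3 = (75, -85, +1.79).
Solve a·Δx + b·Δy = Δh: det = 65·(-85) − 75·(-80) = 475.
∂h/∂x = [(+1.64)·(-85) − (+1.79)·(-80)] / 475 = +0.008000
∂h/∂y = [65·(+1.79) − 75·(+1.64)] / 475 = -0.01400
|∇h| = √(0.008000² + -0.01400²) = 0.01612

0.016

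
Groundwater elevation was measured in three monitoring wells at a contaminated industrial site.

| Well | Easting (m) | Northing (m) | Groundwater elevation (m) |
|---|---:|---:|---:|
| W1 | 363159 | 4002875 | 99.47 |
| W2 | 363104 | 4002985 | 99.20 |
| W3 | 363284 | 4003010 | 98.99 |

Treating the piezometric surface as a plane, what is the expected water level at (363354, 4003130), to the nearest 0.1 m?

With h = a·x + b·y + c and W1 as origin, the differences give:
  (-55)·a + 110·b = -0.27
  125·a + 135·b = -0.48
Eliminate b (×135 and ×110, subtract): -21175·a = 16.350 → a = ∂h/∂x = -0.0007721
Back-substitute: b = ∂h/∂y = -0.002841.
h(363354, 4003130) = 99.47 + (-0.0007721)·(195) + (-0.002841)·(255) = 99.47 -0.151 -0.724 = 98.595 m.

98.6 m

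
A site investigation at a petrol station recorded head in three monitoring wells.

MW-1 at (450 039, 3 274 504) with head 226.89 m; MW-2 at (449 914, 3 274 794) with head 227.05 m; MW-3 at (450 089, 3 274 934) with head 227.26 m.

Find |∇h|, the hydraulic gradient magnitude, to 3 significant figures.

0.000975

Differences from MW-1: to MW-2 (Δx, Δy, Δh) = (-125, 290, +0.16); to MW-3 = (50, 430, +0.37).
Determinant of the coordinate differences = (-125)·430 − 50·290 = -68250.
∂h/∂x = [(+0.16)·430 − (+0.37)·290] / -68250 = +0.0005641
∂h/∂y = [(-125)·(+0.37) − 50·(+0.16)] / -68250 = +0.0007949
|∇h| = √(0.0005641² + 0.0007949²) = 0.0009747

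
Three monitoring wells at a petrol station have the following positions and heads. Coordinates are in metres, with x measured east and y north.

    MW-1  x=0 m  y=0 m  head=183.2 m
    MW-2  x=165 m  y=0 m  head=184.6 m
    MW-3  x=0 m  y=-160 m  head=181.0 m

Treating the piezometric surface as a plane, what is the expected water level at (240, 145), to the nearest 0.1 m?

∂h/∂x = (184.6 − 183.2) / (165 − 0) = +0.008485
∂h/∂y = (181.0 − 183.2) / (-160 − 0) = +0.01375
h(240, 145) = 183.2 + (+0.008485)·(240) + (+0.01375)·(145) = 183.2 +2.036 +1.994 = 187.230 m.

187.2 m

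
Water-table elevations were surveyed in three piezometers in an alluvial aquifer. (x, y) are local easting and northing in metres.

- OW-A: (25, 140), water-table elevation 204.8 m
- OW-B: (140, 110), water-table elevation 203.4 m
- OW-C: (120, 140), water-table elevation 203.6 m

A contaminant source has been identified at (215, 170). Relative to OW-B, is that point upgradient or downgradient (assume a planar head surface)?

downgradient

Differences from OW-A: to OW-B (Δx, Δy, Δh) = (115, -30, -1.4); to OW-C = (95, 0, -1.2).
Determinant of the coordinate differences = 115·0 − 95·(-30) = 2850.
∂h/∂x = [(-1.4)·0 − (-1.2)·(-30)] / 2850 = -0.01263
∂h/∂y = [115·(-1.2) − 95·(-1.4)] / 2850 = -0.001754
Head at (215, 170) = 204.8 + (-0.01263)·(190) + (-0.001754)·(30) = 202.35 m.
That is lower than the 203.4 m at OW-B, so the point is downgradient.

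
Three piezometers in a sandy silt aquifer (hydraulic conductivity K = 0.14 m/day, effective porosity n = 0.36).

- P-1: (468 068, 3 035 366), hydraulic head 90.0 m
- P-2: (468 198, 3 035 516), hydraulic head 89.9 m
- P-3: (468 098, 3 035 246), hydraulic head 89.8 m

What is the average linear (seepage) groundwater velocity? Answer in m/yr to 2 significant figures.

Three-point gradient (reference P-1): Δ to P-2 = (130, 150, -0.1), Δ to P-3 = (30, -120, -0.2).
∂h/∂x = -0.002090, ∂h/∂y = +0.001144 (det = -20100).
|∇h| = √(-0.002090² + 0.001144²) = 0.002383
Seepage velocity v = K·i/n = 0.14 × 0.002383 / 0.36 = 0.0009267 m/day = 0.3385 m/yr.

0.34 m/yr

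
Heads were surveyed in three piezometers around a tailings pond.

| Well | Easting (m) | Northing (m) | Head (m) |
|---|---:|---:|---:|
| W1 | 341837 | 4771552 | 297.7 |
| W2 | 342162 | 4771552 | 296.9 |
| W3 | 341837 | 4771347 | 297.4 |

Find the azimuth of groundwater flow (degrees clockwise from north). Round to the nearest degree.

∂h/∂x = (296.9 − 297.7) / (342162 − 341837) = -0.002462
∂h/∂y = (297.4 − 297.7) / (4771347 − 4771552) = +0.001463
Flow direction (−∇h) has components (+0.002462 E, -0.001463 N).
Azimuth = atan2(E, N) = atan2(+0.002462, -0.001463) = 120.7° ≈ 121°.

121°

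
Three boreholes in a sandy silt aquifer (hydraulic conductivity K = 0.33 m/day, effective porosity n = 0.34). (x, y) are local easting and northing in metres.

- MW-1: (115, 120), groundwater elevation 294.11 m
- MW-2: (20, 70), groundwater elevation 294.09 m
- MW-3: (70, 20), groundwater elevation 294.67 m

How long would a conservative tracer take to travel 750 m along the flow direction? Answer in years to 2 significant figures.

With h = a·x + b·y + c and MW-1 as origin, the differences give:
  (-95)·a + (-50)·b = -0.02
  (-45)·a + (-100)·b = +0.56
Eliminate b (×(-100) and ×(-50), subtract): 7250·a = 30.000 → a = ∂h/∂x = +0.004138
Back-substitute: b = ∂h/∂y = -0.007462.
|∇h| = √(0.004138² + -0.007462²) = 0.008533
Seepage velocity v = K·i/n = 0.33 × 0.008533 / 0.34 = 0.008282 m/day.
t = 750 / 0.008282 = 9.056e+04 days = 248 years.

250 years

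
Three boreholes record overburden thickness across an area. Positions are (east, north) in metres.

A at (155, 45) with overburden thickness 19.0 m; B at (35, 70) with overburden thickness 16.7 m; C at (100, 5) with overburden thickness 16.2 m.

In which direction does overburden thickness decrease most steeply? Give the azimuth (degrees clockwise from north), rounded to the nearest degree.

Differences from A: to B (Δx, Δy, Δh) = (-120, 25, -2.3); to C = (-55, -40, -2.8).
Determinant of the coordinate differences = (-120)·(-40) − (-55)·25 = 6175.
∂d/∂x = [(-2.3)·(-40) − (-2.8)·25] / 6175 = +0.02623
∂d/∂y = [(-120)·(-2.8) − (-55)·(-2.3)] / 6175 = +0.03393
Steepest decrease is along −∇f: components (-0.02623 E, -0.03393 N).
Azimuth = atan2(-0.02623, -0.03393) = 217.7° ≈ 218°.

218°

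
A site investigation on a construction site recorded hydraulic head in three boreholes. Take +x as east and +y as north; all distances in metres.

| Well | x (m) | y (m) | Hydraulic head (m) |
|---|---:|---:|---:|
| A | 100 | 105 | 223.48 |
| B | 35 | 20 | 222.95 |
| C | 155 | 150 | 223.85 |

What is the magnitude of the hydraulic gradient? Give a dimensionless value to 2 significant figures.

0.0052

Differences from A: to B (Δx, Δy, Δh) = (-65, -85, -0.53); to C = (55, 45, +0.37).
Solve a·Δx + b·Δy = Δh: det = (-65)·45 − 55·(-85) = 1750.
∂h/∂x = [(-0.53)·45 − (+0.37)·(-85)] / 1750 = +0.004343
∂h/∂y = [(-65)·(+0.37) − 55·(-0.53)] / 1750 = +0.002914
|∇h| = √(0.004343² + 0.002914²) = 0.00523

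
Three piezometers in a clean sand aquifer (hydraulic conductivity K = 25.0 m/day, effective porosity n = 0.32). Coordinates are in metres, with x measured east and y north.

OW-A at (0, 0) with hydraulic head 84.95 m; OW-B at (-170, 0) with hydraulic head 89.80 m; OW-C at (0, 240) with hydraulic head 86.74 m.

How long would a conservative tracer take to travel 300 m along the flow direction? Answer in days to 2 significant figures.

130 days

∂h/∂x = (89.80 − 84.95) / (-170 − 0) = -0.02853
∂h/∂y = (86.74 − 84.95) / (240 − 0) = +0.007458
|∇h| = √(-0.02853² + 0.007458²) = 0.02949
Seepage velocity v = K·i/n = 25.0 × 0.02949 / 0.32 = 2.304 m/day.
t = 300 / 2.304 = 130.2 days.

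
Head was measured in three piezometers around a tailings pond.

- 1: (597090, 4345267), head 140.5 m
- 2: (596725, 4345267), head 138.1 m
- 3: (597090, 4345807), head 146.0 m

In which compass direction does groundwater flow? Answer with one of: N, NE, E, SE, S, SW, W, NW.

∂h/∂x = (138.1 − 140.5) / (596725 − 597090) = +0.006575
∂h/∂y = (146.0 − 140.5) / (4345807 − 4345267) = +0.01019
Flow = −∇h = (-0.006575 east, -0.01019 north), which points southwest.

SW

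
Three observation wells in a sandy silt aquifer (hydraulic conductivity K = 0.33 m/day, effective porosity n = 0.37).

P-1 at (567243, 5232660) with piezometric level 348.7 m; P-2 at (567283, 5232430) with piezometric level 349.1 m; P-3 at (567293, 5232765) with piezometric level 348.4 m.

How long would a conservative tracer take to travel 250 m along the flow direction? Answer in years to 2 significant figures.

290 years

With h = a·x + b·y + c and P-1 as origin, the differences give:
  40·a + (-230)·b = +0.4
  50·a + 105·b = -0.3
Eliminate b (×105 and ×(-230), subtract): 15700·a = -27.00 → a = ∂h/∂x = -0.001720
Back-substitute: b = ∂h/∂y = -0.002038.
|∇h| = √(-0.001720² + -0.002038²) = 0.002667
Seepage velocity v = K·i/n = 0.33 × 0.002667 / 0.37 = 0.002379 m/day.
t = 250 / 0.002379 = 1.051e+05 days = 288 years.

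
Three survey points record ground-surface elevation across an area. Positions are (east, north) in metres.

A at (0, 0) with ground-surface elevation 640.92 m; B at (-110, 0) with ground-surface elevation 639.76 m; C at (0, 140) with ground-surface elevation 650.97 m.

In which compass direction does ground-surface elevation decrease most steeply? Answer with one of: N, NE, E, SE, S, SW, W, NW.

∂z/∂x = (639.76 − 640.92) / (-110 − 0) = +0.01055
∂z/∂y = (650.97 − 640.92) / (140 − 0) = +0.07179
Steepest decrease is along −∇f = (-0.01055 E, -0.07179 N) → south.

S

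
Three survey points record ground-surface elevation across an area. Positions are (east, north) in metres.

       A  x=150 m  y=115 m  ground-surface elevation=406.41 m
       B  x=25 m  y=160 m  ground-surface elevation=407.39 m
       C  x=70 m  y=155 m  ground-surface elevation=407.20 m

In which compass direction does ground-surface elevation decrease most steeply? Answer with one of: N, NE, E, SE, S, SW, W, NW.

S

Taking A as reference: B−A = (-125, 45, +0.98); C−A = (-80, 40, +0.79).
Solve a·Δx + b·Δy = Δz: det = (-125)·40 − (-80)·45 = -1400.
∂z/∂x = [(+0.98)·40 − (+0.79)·45] / -1400 = -0.002607
∂z/∂y = [(-125)·(+0.79) − (-80)·(+0.98)] / -1400 = +0.01454
Steepest decrease is along −∇f = (+0.002607 E, -0.01454 N) → south.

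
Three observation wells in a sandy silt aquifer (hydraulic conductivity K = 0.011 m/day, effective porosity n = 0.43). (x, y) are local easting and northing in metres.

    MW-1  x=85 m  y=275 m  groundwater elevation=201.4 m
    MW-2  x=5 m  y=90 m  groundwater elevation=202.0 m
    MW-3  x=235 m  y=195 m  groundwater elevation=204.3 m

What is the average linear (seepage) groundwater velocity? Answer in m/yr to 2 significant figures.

Differences from MW-1: to MW-2 (Δx, Δy, Δh) = (-80, -185, +0.6); to MW-3 = (150, -80, +2.9).
Determinant of the coordinate differences = (-80)·(-80) − 150·(-185) = 34150.
∂h/∂x = [(+0.6)·(-80) − (+2.9)·(-185)] / 34150 = +0.01430
∂h/∂y = [(-80)·(+2.9) − 150·(+0.6)] / 34150 = -0.009429
|∇h| = √(0.01430² + -0.009429²) = 0.01713
Seepage velocity v = K·i/n = 0.011 × 0.01713 / 0.43 = 0.0004382 m/day = 0.1601 m/yr.

0.16 m/yr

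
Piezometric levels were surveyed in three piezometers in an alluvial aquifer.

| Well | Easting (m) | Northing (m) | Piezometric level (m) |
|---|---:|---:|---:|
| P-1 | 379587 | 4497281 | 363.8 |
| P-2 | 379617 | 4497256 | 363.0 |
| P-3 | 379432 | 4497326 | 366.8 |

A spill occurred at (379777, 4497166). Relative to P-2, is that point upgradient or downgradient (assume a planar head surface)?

Taking P-1 as reference: P-2−P-1 = (30, -25, -0.8); P-3−P-1 = (-155, 45, +3.0).
Determinant of the coordinate differences = 30·45 − (-155)·(-25) = -2525.
∂h/∂x = [(-0.8)·45 − (+3.0)·(-25)] / -2525 = -0.01545
∂h/∂y = [30·(+3.0) − (-155)·(-0.8)] / -2525 = +0.01347
Head at (379777, 4497166) = 363.8 + (-0.01545)·(190) + (+0.01347)·(-115) = 359.32 m.
That is lower than the 363.0 m at P-2, so the point is downgradient.

downgradient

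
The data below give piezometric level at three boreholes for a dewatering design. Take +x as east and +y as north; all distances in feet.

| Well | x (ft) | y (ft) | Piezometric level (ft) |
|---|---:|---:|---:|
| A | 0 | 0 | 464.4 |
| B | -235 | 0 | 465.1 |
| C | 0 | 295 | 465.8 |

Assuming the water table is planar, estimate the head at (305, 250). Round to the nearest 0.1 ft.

∂h/∂x = (465.1 − 464.4) / (-235 − 0) = -0.002979
∂h/∂y = (465.8 − 464.4) / (295 − 0) = +0.004746
h(305, 250) = 464.4 + (-0.002979)·(305) + (+0.004746)·(250) = 464.4 -0.909 +1.186 = 464.678 ft.

464.7 ft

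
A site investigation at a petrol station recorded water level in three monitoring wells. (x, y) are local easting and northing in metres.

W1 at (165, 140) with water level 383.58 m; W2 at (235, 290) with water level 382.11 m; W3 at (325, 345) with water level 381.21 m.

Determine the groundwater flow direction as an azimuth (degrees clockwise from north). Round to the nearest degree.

With h = a·x + b·y + c and W1 as origin, the differences give:
  70·a + 150·b = -1.47
  160·a + 205·b = -2.37
Eliminate b (×205 and ×150, subtract): -9650·a = 54.150 → a = ∂h/∂x = -0.005611
Back-substitute: b = ∂h/∂y = -0.007181.
Flow direction (−∇h) has components (+0.005611 E, +0.007181 N).
Azimuth = atan2(E, N) = atan2(+0.005611, +0.007181) = 38.0° ≈ 038°.

038°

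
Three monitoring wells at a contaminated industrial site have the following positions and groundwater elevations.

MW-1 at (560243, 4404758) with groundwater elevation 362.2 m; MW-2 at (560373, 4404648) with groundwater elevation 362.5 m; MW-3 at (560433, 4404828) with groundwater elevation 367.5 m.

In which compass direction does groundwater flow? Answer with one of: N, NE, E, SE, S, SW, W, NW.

Differences from MW-1: to MW-2 (Δx, Δy, Δh) = (130, -110, +0.3); to MW-3 = (190, 70, +5.3).
Determinant of the coordinate differences = 130·70 − 190·(-110) = 30000.
∂h/∂x = [(+0.3)·70 − (+5.3)·(-110)] / 30000 = +0.02013
∂h/∂y = [130·(+5.3) − 190·(+0.3)] / 30000 = +0.02107
Flow = −∇h = (-0.02013 east, -0.02107 north), which points southwest.

SW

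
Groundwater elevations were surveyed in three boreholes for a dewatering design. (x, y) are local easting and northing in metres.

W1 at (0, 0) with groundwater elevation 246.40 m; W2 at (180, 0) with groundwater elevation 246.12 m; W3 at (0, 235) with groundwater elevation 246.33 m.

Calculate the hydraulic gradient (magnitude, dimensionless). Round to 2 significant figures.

∂h/∂x = (246.12 − 246.40) / (180 − 0) = -0.001556
∂h/∂y = (246.33 − 246.40) / (235 − 0) = -0.0002979
|∇h| = √(-0.001556² + -0.0002979²) = 0.001584

0.0016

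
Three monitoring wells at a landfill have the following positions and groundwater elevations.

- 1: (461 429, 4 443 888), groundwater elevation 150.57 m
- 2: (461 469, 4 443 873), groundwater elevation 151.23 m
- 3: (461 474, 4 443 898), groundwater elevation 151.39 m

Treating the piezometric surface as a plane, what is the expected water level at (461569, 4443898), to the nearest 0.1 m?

Taking 1 as reference: 2−1 = (40, -15, +0.66); 3−1 = (45, 10, +0.82).
Determinant of the coordinate differences = 40·10 − 45·(-15) = 1075.
∂h/∂x = [(+0.66)·10 − (+0.82)·(-15)] / 1075 = +0.01758
∂h/∂y = [40·(+0.82) − 45·(+0.66)] / 1075 = +0.002884
h(461569, 4443898) = 150.57 + (+0.01758)·(140) + (+0.002884)·(10) = 150.57 +2.461 +0.029 = 153.060 m.

153.1 m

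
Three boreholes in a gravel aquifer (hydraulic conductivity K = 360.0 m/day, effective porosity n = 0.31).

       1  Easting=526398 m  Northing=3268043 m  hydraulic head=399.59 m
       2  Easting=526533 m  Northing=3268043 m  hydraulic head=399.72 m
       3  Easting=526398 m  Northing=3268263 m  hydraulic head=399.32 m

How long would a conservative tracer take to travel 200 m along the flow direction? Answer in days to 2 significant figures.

110 days

∂h/∂x = (399.72 − 399.59) / (526533 − 526398) = +0.0009630
∂h/∂y = (399.32 − 399.59) / (3268263 − 3268043) = -0.001227
|∇h| = √(0.0009630² + -0.001227²) = 0.00156
Seepage velocity v = K·i/n = 360.0 × 0.00156 / 0.31 = 1.812 m/day.
t = 200 / 1.812 = 110.4 days.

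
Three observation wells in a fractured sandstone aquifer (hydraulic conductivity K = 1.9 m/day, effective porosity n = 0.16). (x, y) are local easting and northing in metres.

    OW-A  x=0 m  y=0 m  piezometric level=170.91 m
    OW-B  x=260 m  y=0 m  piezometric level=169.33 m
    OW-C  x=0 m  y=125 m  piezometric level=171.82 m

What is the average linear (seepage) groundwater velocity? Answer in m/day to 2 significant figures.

∂h/∂x = (169.33 − 170.91) / (260 − 0) = -0.006077
∂h/∂y = (171.82 − 170.91) / (125 − 0) = +0.007280
|∇h| = √(-0.006077² + 0.007280²) = 0.009483
Seepage velocity v = K·i/n = 1.9 × 0.009483 / 0.16 = 0.1126 m/day.

0.11 m/day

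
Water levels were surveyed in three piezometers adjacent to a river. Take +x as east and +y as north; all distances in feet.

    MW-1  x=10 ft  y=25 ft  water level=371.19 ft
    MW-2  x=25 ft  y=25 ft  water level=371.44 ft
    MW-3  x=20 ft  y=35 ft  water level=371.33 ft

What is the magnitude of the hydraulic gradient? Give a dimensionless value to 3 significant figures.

With h = a·x + b·y + c and MW-1 as origin, the differences give:
  15·a + 0·b = +0.25
  10·a + 10·b = +0.14
Eliminate b (×10 and ×0, subtract): 150·a = 2.500 → a = ∂h/∂x = +0.01667
Back-substitute: b = ∂h/∂y = -0.002667.
|∇h| = √(0.01667² + -0.002667²) = 0.01688

0.0169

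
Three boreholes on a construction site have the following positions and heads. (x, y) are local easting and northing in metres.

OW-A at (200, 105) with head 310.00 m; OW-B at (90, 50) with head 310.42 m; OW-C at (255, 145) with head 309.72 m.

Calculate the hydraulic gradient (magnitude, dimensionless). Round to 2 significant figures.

Taking OW-A as reference: OW-B−OW-A = (-110, -55, +0.42); OW-C−OW-A = (55, 40, -0.28).
Determinant of the coordinate differences = (-110)·40 − 55·(-55) = -1375.
∂h/∂x = [(+0.42)·40 − (-0.28)·(-55)] / -1375 = -0.001018
∂h/∂y = [(-110)·(-0.28) − 55·(+0.42)] / -1375 = -0.005600
|∇h| = √(-0.001018² + -0.005600²) = 0.005692

0.0057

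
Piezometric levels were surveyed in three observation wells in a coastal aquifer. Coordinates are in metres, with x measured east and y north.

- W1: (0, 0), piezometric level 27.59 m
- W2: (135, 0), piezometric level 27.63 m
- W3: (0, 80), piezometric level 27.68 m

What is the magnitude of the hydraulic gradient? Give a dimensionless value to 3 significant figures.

0.00116

∂h/∂x = (27.63 − 27.59) / (135 − 0) = +0.0002963
∂h/∂y = (27.68 − 27.59) / (80 − 0) = +0.001125
|∇h| = √(0.0002963² + 0.001125²) = 0.001163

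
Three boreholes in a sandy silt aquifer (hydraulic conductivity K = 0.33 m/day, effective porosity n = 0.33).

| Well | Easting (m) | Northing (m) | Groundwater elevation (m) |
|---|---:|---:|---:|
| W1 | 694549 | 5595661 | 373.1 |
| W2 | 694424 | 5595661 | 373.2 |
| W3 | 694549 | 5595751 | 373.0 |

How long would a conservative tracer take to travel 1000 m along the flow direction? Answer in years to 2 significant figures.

2000 years

∂h/∂x = (373.2 − 373.1) / (694424 − 694549) = -0.0008000
∂h/∂y = (373.0 − 373.1) / (5595751 − 5595661) = -0.001111
|∇h| = √(-0.0008000² + -0.001111²) = 0.001369
Seepage velocity v = K·i/n = 0.33 × 0.001369 / 0.33 = 0.001369 m/day.
t = 1000 / 0.001369 = 7.305e+05 days = 2e+03 years.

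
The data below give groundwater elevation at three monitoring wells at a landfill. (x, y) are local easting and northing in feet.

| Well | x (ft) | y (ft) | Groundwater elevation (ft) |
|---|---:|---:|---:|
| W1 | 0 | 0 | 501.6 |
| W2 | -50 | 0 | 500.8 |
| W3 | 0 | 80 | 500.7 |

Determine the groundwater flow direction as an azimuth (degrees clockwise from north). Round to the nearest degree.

∂h/∂x = (500.8 − 501.6) / (-50 − 0) = +0.01600
∂h/∂y = (500.7 − 501.6) / (80 − 0) = -0.01125
Flow direction (−∇h) has components (-0.01600 E, +0.01125 N).
Azimuth = atan2(E, N) = atan2(-0.01600, +0.01125) = 305.1° ≈ 305°.

305°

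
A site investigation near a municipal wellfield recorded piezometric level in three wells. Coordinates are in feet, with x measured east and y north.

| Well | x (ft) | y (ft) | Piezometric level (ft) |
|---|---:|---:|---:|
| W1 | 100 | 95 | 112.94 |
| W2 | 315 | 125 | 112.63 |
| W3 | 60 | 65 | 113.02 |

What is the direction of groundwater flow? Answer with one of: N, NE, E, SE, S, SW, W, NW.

Differences from W1: to W2 (Δx, Δy, Δh) = (215, 30, -0.31); to W3 = (-40, -30, +0.08).
Solve a·Δx + b·Δy = Δh: det = 215·(-30) − (-40)·30 = -5250.
∂h/∂x = [(-0.31)·(-30) − (+0.08)·30] / -5250 = -0.001314
∂h/∂y = [215·(+0.08) − (-40)·(-0.31)] / -5250 = -0.0009143
Flow = −∇h = (+0.001314 east, +0.0009143 north), which points northeast.

NE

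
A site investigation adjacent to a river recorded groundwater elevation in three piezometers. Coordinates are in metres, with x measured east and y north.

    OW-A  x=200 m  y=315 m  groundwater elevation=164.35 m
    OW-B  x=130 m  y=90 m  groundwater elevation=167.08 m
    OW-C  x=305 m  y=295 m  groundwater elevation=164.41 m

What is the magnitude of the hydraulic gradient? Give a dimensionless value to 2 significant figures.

0.012

Differences from OW-A: to OW-B (Δx, Δy, Δh) = (-70, -225, +2.73); to OW-C = (105, -20, +0.06).
Determinant of the coordinate differences = (-70)·(-20) − 105·(-225) = 25025.
∂h/∂x = [(+2.73)·(-20) − (+0.06)·(-225)] / 25025 = -0.001642
∂h/∂y = [(-70)·(+0.06) − 105·(+2.73)] / 25025 = -0.01162
|∇h| = √(-0.001642² + -0.01162²) = 0.01174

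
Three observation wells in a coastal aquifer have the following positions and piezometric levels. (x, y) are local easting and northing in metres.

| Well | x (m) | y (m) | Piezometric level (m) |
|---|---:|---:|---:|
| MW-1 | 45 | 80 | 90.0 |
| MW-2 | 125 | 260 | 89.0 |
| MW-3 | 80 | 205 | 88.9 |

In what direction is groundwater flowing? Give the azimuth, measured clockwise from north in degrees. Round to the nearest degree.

Differences from MW-1: to MW-2 (Δx, Δy, Δh) = (80, 180, -1.0); to MW-3 = (35, 125, -1.1).
Determinant of the coordinate differences = 80·125 − 35·180 = 3700.
∂h/∂x = [(-1.0)·125 − (-1.1)·180] / 3700 = +0.01973
∂h/∂y = [80·(-1.1) − 35·(-1.0)] / 3700 = -0.01432
Flow direction (−∇h) has components (-0.01973 E, +0.01432 N).
Azimuth = atan2(E, N) = atan2(-0.01973, +0.01432) = 306.0° ≈ 306°.

306°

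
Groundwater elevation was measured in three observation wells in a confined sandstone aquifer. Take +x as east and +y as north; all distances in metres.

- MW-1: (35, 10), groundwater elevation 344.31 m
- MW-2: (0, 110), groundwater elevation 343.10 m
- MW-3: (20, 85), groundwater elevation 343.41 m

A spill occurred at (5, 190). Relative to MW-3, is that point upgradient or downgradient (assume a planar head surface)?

Three-point gradient (reference MW-1): Δ to MW-2 = (-35, 100, -1.21), Δ to MW-3 = (-15, 75, -0.90).
∂h/∂x = +0.0006667, ∂h/∂y = -0.01187 (det = -1125).
Head at (5, 190) = 344.31 + (+0.0006667)·(-30) + (-0.01187)·(180) = 342.15 m.
That is lower than the 343.41 m at MW-3, so the point is downgradient.

downgradient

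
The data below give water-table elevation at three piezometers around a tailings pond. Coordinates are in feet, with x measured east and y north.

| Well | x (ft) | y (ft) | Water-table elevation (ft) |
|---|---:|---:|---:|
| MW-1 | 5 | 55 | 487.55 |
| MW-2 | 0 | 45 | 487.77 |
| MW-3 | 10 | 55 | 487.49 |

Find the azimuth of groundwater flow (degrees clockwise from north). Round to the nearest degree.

With h = a·x + b·y + c and MW-1 as origin, the differences give:
  (-5)·a + (-10)·b = +0.22
  5·a + 0·b = -0.06
Eliminate b (×0 and ×(-10), subtract): 50·a = -0.600 → a = ∂h/∂x = -0.01200
Back-substitute: b = ∂h/∂y = -0.01600.
Flow direction (−∇h) has components (+0.01200 E, +0.01600 N).
Azimuth = atan2(E, N) = atan2(+0.01200, +0.01600) = 36.9° ≈ 037°.

037°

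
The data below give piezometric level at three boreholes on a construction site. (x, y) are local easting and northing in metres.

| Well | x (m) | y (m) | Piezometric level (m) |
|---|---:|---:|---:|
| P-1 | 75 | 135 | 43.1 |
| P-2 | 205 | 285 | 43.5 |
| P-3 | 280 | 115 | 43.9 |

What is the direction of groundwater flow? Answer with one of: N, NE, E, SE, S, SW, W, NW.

Differences from P-1: to P-2 (Δx, Δy, Δh) = (130, 150, +0.4); to P-3 = (205, -20, +0.8).
Determinant of the coordinate differences = 130·(-20) − 205·150 = -33350.
∂h/∂x = [(+0.4)·(-20) − (+0.8)·150] / -33350 = +0.003838
∂h/∂y = [130·(+0.8) − 205·(+0.4)] / -33350 = -0.0006597
Flow = −∇h = (-0.003838 east, +0.0006597 north), which points west.

W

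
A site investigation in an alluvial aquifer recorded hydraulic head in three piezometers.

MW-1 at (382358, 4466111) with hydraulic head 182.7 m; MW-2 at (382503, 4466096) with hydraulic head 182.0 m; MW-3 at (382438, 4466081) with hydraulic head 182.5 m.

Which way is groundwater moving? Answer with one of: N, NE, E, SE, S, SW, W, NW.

NE

Taking MW-1 as reference: MW-2−MW-1 = (145, -15, -0.7); MW-3−MW-1 = (80, -30, -0.2).
Solve a·Δx + b·Δy = Δh: det = 145·(-30) − 80·(-15) = -3150.
∂h/∂x = [(-0.7)·(-30) − (-0.2)·(-15)] / -3150 = -0.005714
∂h/∂y = [145·(-0.2) − 80·(-0.7)] / -3150 = -0.008571
Flow = −∇h = (+0.005714 east, +0.008571 north), which points northeast.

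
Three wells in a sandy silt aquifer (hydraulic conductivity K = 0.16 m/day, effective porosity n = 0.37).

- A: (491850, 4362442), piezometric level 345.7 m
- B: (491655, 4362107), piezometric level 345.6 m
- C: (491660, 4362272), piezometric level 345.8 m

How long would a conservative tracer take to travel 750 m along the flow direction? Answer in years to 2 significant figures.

With h = a·x + b·y + c and A as origin, the differences give:
  (-195)·a + (-335)·b = -0.1
  (-190)·a + (-170)·b = +0.1
Eliminate b (×(-170) and ×(-335), subtract): -30500·a = 50.50 → a = ∂h/∂x = -0.001656
Back-substitute: b = ∂h/∂y = +0.001262.
|∇h| = √(-0.001656² + 0.001262²) = 0.002082
Seepage velocity v = K·i/n = 0.16 × 0.002082 / 0.37 = 0.0009003 m/day.
t = 750 / 0.0009003 = 8.331e+05 days = 2.28e+03 years.

2300 years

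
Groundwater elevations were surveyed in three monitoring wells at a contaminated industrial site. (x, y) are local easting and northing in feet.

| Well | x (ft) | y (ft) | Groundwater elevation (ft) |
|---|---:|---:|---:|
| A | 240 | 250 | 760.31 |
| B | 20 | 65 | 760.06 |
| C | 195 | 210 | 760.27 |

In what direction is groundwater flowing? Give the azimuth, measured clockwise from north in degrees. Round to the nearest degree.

Differences from A: to B (Δx, Δy, Δh) = (-220, -185, -0.25); to C = (-45, -40, -0.04).
Determinant of the coordinate differences = (-220)·(-40) − (-45)·(-185) = 475.
∂h/∂x = [(-0.25)·(-40) − (-0.04)·(-185)] / 475 = +0.005474
∂h/∂y = [(-220)·(-0.04) − (-45)·(-0.25)] / 475 = -0.005158
Flow direction (−∇h) has components (-0.005474 E, +0.005158 N).
Azimuth = atan2(E, N) = atan2(-0.005474, +0.005158) = 313.3° ≈ 313°.

313°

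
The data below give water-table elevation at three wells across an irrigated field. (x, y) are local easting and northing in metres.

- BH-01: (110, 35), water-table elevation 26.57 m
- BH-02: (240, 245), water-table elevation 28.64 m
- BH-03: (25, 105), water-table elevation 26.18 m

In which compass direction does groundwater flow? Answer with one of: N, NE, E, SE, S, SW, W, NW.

SW

Taking BH-01 as reference: BH-02−BH-01 = (130, 210, +2.07); BH-03−BH-01 = (-85, 70, -0.39).
Solve a·Δx + b·Δy = Δh: det = 130·70 − (-85)·210 = 26950.
∂h/∂x = [(+2.07)·70 − (-0.39)·210] / 26950 = +0.008416
∂h/∂y = [130·(-0.39) − (-85)·(+2.07)] / 26950 = +0.004647
Flow = −∇h = (-0.008416 east, -0.004647 north), which points southwest.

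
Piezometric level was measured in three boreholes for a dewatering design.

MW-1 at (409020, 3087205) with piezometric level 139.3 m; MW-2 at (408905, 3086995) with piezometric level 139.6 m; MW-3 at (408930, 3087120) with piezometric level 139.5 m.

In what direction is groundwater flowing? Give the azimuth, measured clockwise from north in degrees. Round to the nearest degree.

Differences from MW-1: to MW-2 (Δx, Δy, Δh) = (-115, -210, +0.3); to MW-3 = (-90, -85, +0.2).
Solve a·Δx + b·Δy = Δh: det = (-115)·(-85) − (-90)·(-210) = -9125.
∂h/∂x = [(+0.3)·(-85) − (+0.2)·(-210)] / -9125 = -0.001808
∂h/∂y = [(-115)·(+0.2) − (-90)·(+0.3)] / -9125 = -0.0004384
Flow direction (−∇h) has components (+0.001808 E, +0.0004384 N).
Azimuth = atan2(E, N) = atan2(+0.001808, +0.0004384) = 76.4° ≈ 076°.

076°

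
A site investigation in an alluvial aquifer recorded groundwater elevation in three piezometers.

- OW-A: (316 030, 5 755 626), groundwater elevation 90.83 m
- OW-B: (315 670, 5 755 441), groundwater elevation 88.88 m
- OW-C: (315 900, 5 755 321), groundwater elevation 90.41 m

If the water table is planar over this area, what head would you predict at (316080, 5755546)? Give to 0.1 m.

With h = a·x + b·y + c and OW-A as origin, the differences give:
  (-360)·a + (-185)·b = -1.95
  (-130)·a + (-305)·b = -0.42
Eliminate b (×(-305) and ×(-185), subtract): 85750·a = 517.050 → a = ∂h/∂x = +0.006030
Back-substitute: b = ∂h/∂y = -0.001193.
h(316080, 5755546) = 90.83 + (+0.006030)·(50) + (-0.001193)·(-80) = 90.83 +0.301 +0.095 = 91.227 m.

91.2 m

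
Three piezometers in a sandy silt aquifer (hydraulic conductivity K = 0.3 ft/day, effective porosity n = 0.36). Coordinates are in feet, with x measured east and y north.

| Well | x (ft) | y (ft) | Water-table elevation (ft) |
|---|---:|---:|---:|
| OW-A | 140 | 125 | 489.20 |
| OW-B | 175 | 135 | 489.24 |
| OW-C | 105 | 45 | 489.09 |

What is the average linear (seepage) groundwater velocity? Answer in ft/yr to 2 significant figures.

Differences from OW-A: to OW-B (Δx, Δy, Δh) = (35, 10, +0.04); to OW-C = (-35, -80, -0.11).
Solve a·Δx + b·Δy = Δh: det = 35·(-80) − (-35)·10 = -2450.
∂h/∂x = [(+0.04)·(-80) − (-0.11)·10] / -2450 = +0.0008571
∂h/∂y = [35·(-0.11) − (-35)·(+0.04)] / -2450 = +0.0010000
|∇h| = √(0.0008571² + 0.0010000²) = 0.001317
Seepage velocity v = K·i/n = 0.3 × 0.001317 / 0.36 = 0.001098 ft/day = 0.401 ft/yr.

0.40 ft/yr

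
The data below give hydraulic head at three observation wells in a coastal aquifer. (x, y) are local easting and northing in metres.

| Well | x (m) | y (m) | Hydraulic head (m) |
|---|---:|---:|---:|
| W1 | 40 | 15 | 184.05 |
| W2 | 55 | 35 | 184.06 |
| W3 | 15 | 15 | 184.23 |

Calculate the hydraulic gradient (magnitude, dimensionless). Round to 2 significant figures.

Differences from W1: to W2 (Δx, Δy, Δh) = (15, 20, +0.01); to W3 = (-25, 0, +0.18).
Determinant of the coordinate differences = 15·0 − (-25)·20 = 500.
∂h/∂x = [(+0.01)·0 − (+0.18)·20] / 500 = -0.007200
∂h/∂y = [15·(+0.18) − (-25)·(+0.01)] / 500 = +0.005900
|∇h| = √(-0.007200² + 0.005900²) = 0.009309

0.0093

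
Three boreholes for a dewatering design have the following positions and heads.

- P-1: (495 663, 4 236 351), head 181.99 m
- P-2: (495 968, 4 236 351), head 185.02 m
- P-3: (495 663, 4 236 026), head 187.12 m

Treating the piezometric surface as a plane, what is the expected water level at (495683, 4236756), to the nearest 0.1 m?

∂h/∂x = (185.02 − 181.99) / (495968 − 495663) = +0.009934
∂h/∂y = (187.12 − 181.99) / (4236026 − 4236351) = -0.01578
h(495683, 4236756) = 181.99 + (+0.009934)·(20) + (-0.01578)·(405) = 181.99 +0.199 -6.393 = 175.796 m.

175.8 m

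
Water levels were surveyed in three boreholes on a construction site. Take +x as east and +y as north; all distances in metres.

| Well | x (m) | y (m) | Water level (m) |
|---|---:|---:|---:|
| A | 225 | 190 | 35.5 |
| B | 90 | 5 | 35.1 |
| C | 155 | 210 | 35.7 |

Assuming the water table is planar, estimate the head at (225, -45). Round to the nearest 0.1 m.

Differences from A: to B (Δx, Δy, Δh) = (-135, -185, -0.4); to C = (-70, 20, +0.2).
Solve a·Δx + b·Δy = Δh: det = (-135)·20 − (-70)·(-185) = -15650.
∂h/∂x = [(-0.4)·20 − (+0.2)·(-185)] / -15650 = -0.001853
∂h/∂y = [(-135)·(+0.2) − (-70)·(-0.4)] / -15650 = +0.003514
h(225, -45) = 35.5 + (-0.001853)·(0) + (+0.003514)·(-235) = 35.5 -0.000 -0.826 = 34.674 m.

34.7 m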